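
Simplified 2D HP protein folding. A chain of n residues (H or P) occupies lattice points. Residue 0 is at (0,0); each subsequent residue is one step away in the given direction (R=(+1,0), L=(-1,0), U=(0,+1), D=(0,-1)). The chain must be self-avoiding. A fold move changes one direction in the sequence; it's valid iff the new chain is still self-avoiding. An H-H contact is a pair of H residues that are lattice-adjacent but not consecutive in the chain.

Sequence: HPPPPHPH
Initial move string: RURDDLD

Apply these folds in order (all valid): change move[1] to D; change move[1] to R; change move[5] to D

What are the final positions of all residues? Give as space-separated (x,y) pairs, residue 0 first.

Answer: (0,0) (1,0) (2,0) (3,0) (3,-1) (3,-2) (3,-3) (3,-4)

Derivation:
Initial moves: RURDDLD
Fold: move[1]->D => RDRDDLD (positions: [(0, 0), (1, 0), (1, -1), (2, -1), (2, -2), (2, -3), (1, -3), (1, -4)])
Fold: move[1]->R => RRRDDLD (positions: [(0, 0), (1, 0), (2, 0), (3, 0), (3, -1), (3, -2), (2, -2), (2, -3)])
Fold: move[5]->D => RRRDDDD (positions: [(0, 0), (1, 0), (2, 0), (3, 0), (3, -1), (3, -2), (3, -3), (3, -4)])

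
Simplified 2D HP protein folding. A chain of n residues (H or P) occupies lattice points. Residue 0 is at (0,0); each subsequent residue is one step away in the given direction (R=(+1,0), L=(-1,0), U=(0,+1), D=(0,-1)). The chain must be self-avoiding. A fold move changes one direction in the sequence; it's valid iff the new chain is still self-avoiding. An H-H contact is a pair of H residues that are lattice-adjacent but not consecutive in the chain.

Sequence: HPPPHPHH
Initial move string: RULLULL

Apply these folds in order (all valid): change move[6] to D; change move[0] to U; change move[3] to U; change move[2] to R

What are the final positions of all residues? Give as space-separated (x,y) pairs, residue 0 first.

Initial moves: RULLULL
Fold: move[6]->D => RULLULD (positions: [(0, 0), (1, 0), (1, 1), (0, 1), (-1, 1), (-1, 2), (-2, 2), (-2, 1)])
Fold: move[0]->U => UULLULD (positions: [(0, 0), (0, 1), (0, 2), (-1, 2), (-2, 2), (-2, 3), (-3, 3), (-3, 2)])
Fold: move[3]->U => UULUULD (positions: [(0, 0), (0, 1), (0, 2), (-1, 2), (-1, 3), (-1, 4), (-2, 4), (-2, 3)])
Fold: move[2]->R => UURUULD (positions: [(0, 0), (0, 1), (0, 2), (1, 2), (1, 3), (1, 4), (0, 4), (0, 3)])

Answer: (0,0) (0,1) (0,2) (1,2) (1,3) (1,4) (0,4) (0,3)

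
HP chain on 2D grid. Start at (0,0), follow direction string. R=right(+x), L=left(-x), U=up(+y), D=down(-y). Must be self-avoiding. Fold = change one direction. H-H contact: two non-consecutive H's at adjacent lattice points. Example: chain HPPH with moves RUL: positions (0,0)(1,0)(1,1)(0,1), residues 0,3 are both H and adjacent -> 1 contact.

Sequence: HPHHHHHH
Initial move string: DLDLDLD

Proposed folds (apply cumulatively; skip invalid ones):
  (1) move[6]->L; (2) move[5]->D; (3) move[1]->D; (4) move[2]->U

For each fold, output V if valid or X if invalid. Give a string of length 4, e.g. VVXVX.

Initial: DLDLDLD -> [(0, 0), (0, -1), (-1, -1), (-1, -2), (-2, -2), (-2, -3), (-3, -3), (-3, -4)]
Fold 1: move[6]->L => DLDLDLL VALID
Fold 2: move[5]->D => DLDLDDL VALID
Fold 3: move[1]->D => DDDLDDL VALID
Fold 4: move[2]->U => DDULDDL INVALID (collision), skipped

Answer: VVVX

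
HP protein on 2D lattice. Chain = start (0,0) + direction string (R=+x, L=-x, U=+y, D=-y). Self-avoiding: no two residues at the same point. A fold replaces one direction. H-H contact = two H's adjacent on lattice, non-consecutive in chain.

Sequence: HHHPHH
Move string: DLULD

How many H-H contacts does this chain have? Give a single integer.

Answer: 1

Derivation:
Positions: [(0, 0), (0, -1), (-1, -1), (-1, 0), (-2, 0), (-2, -1)]
H-H contact: residue 2 @(-1,-1) - residue 5 @(-2, -1)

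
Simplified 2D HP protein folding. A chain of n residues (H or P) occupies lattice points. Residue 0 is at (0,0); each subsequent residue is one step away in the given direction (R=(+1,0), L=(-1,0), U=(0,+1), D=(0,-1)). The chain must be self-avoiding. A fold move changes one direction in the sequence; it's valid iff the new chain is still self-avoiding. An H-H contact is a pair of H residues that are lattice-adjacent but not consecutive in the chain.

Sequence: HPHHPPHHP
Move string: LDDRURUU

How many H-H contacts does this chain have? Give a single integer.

Answer: 1

Derivation:
Positions: [(0, 0), (-1, 0), (-1, -1), (-1, -2), (0, -2), (0, -1), (1, -1), (1, 0), (1, 1)]
H-H contact: residue 0 @(0,0) - residue 7 @(1, 0)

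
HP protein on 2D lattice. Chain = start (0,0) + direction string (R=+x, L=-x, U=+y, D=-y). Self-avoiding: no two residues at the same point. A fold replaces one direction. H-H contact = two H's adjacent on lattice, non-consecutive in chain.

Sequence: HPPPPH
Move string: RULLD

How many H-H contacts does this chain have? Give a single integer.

Answer: 1

Derivation:
Positions: [(0, 0), (1, 0), (1, 1), (0, 1), (-1, 1), (-1, 0)]
H-H contact: residue 0 @(0,0) - residue 5 @(-1, 0)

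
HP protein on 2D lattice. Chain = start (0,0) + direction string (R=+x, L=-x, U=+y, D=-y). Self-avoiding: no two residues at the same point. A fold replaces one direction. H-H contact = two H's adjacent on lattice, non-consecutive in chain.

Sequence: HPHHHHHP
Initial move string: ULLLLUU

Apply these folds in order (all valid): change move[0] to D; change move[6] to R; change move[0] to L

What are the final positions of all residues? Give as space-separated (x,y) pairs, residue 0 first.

Initial moves: ULLLLUU
Fold: move[0]->D => DLLLLUU (positions: [(0, 0), (0, -1), (-1, -1), (-2, -1), (-3, -1), (-4, -1), (-4, 0), (-4, 1)])
Fold: move[6]->R => DLLLLUR (positions: [(0, 0), (0, -1), (-1, -1), (-2, -1), (-3, -1), (-4, -1), (-4, 0), (-3, 0)])
Fold: move[0]->L => LLLLLUR (positions: [(0, 0), (-1, 0), (-2, 0), (-3, 0), (-4, 0), (-5, 0), (-5, 1), (-4, 1)])

Answer: (0,0) (-1,0) (-2,0) (-3,0) (-4,0) (-5,0) (-5,1) (-4,1)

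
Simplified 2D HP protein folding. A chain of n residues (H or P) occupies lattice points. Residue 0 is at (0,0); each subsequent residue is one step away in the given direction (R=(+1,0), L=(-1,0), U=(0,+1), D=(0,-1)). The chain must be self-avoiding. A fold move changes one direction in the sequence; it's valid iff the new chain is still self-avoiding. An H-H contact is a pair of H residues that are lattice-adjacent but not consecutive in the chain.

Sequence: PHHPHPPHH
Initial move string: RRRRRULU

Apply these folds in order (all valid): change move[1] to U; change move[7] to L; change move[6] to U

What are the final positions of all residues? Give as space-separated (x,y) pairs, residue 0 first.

Initial moves: RRRRRULU
Fold: move[1]->U => RURRRULU (positions: [(0, 0), (1, 0), (1, 1), (2, 1), (3, 1), (4, 1), (4, 2), (3, 2), (3, 3)])
Fold: move[7]->L => RURRRULL (positions: [(0, 0), (1, 0), (1, 1), (2, 1), (3, 1), (4, 1), (4, 2), (3, 2), (2, 2)])
Fold: move[6]->U => RURRRUUL (positions: [(0, 0), (1, 0), (1, 1), (2, 1), (3, 1), (4, 1), (4, 2), (4, 3), (3, 3)])

Answer: (0,0) (1,0) (1,1) (2,1) (3,1) (4,1) (4,2) (4,3) (3,3)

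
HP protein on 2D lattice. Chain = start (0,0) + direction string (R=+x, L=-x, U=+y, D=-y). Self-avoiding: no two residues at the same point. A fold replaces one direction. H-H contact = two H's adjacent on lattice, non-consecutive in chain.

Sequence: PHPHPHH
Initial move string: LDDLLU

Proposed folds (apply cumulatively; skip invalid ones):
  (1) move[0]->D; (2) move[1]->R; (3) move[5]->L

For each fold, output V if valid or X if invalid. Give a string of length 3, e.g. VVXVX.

Answer: VVV

Derivation:
Initial: LDDLLU -> [(0, 0), (-1, 0), (-1, -1), (-1, -2), (-2, -2), (-3, -2), (-3, -1)]
Fold 1: move[0]->D => DDDLLU VALID
Fold 2: move[1]->R => DRDLLU VALID
Fold 3: move[5]->L => DRDLLL VALID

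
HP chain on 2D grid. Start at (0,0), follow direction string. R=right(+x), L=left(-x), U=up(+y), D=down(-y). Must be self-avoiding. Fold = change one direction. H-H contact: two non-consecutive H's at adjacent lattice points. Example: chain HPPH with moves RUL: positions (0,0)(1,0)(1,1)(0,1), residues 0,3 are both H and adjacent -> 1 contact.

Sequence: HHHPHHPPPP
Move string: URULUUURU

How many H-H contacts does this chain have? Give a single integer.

Positions: [(0, 0), (0, 1), (1, 1), (1, 2), (0, 2), (0, 3), (0, 4), (0, 5), (1, 5), (1, 6)]
H-H contact: residue 1 @(0,1) - residue 4 @(0, 2)

Answer: 1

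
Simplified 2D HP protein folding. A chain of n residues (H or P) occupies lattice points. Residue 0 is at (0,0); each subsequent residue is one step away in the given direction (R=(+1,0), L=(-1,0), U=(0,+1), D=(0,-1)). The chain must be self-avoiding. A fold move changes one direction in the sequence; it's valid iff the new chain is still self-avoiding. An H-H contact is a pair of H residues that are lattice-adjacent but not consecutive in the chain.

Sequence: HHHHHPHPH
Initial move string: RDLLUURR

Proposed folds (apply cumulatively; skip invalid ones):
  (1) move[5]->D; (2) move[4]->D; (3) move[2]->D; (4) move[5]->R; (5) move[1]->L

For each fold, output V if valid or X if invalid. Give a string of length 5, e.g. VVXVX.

Answer: XXXXX

Derivation:
Initial: RDLLUURR -> [(0, 0), (1, 0), (1, -1), (0, -1), (-1, -1), (-1, 0), (-1, 1), (0, 1), (1, 1)]
Fold 1: move[5]->D => RDLLUDRR INVALID (collision), skipped
Fold 2: move[4]->D => RDLLDURR INVALID (collision), skipped
Fold 3: move[2]->D => RDDLUURR INVALID (collision), skipped
Fold 4: move[5]->R => RDLLURRR INVALID (collision), skipped
Fold 5: move[1]->L => RLLLUURR INVALID (collision), skipped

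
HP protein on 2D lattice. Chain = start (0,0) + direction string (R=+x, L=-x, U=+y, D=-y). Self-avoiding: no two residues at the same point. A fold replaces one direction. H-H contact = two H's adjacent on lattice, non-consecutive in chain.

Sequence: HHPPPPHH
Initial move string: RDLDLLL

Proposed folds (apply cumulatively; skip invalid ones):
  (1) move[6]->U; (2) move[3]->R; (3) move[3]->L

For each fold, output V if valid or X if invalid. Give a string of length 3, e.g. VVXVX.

Initial: RDLDLLL -> [(0, 0), (1, 0), (1, -1), (0, -1), (0, -2), (-1, -2), (-2, -2), (-3, -2)]
Fold 1: move[6]->U => RDLDLLU VALID
Fold 2: move[3]->R => RDLRLLU INVALID (collision), skipped
Fold 3: move[3]->L => RDLLLLU VALID

Answer: VXV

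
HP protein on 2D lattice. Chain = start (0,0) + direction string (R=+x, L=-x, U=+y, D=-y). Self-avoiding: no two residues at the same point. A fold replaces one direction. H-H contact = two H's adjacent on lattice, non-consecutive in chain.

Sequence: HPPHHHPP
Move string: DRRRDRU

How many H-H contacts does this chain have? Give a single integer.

Positions: [(0, 0), (0, -1), (1, -1), (2, -1), (3, -1), (3, -2), (4, -2), (4, -1)]
No H-H contacts found.

Answer: 0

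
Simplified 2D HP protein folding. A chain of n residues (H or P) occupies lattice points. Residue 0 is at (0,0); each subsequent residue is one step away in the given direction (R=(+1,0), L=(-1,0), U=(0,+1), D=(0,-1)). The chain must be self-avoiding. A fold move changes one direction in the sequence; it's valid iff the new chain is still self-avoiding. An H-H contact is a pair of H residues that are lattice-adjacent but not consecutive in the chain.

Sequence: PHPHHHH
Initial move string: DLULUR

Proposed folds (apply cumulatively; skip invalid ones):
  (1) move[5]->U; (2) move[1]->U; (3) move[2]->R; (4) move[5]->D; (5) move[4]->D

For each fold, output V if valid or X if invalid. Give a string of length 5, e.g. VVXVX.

Answer: VXXXX

Derivation:
Initial: DLULUR -> [(0, 0), (0, -1), (-1, -1), (-1, 0), (-2, 0), (-2, 1), (-1, 1)]
Fold 1: move[5]->U => DLULUU VALID
Fold 2: move[1]->U => DUULUU INVALID (collision), skipped
Fold 3: move[2]->R => DLRLUU INVALID (collision), skipped
Fold 4: move[5]->D => DLULUD INVALID (collision), skipped
Fold 5: move[4]->D => DLULDU INVALID (collision), skipped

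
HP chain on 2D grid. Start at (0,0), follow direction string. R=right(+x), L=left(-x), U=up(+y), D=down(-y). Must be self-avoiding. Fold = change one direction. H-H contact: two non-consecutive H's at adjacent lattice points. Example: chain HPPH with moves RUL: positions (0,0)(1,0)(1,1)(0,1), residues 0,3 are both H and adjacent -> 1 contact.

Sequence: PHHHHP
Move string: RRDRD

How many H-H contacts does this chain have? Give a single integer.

Answer: 0

Derivation:
Positions: [(0, 0), (1, 0), (2, 0), (2, -1), (3, -1), (3, -2)]
No H-H contacts found.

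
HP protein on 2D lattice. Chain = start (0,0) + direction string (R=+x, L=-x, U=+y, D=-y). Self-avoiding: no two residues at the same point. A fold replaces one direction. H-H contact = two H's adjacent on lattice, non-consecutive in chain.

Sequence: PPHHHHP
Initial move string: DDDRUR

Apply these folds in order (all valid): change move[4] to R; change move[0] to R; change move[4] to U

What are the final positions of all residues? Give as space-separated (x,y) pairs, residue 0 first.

Answer: (0,0) (1,0) (1,-1) (1,-2) (2,-2) (2,-1) (3,-1)

Derivation:
Initial moves: DDDRUR
Fold: move[4]->R => DDDRRR (positions: [(0, 0), (0, -1), (0, -2), (0, -3), (1, -3), (2, -3), (3, -3)])
Fold: move[0]->R => RDDRRR (positions: [(0, 0), (1, 0), (1, -1), (1, -2), (2, -2), (3, -2), (4, -2)])
Fold: move[4]->U => RDDRUR (positions: [(0, 0), (1, 0), (1, -1), (1, -2), (2, -2), (2, -1), (3, -1)])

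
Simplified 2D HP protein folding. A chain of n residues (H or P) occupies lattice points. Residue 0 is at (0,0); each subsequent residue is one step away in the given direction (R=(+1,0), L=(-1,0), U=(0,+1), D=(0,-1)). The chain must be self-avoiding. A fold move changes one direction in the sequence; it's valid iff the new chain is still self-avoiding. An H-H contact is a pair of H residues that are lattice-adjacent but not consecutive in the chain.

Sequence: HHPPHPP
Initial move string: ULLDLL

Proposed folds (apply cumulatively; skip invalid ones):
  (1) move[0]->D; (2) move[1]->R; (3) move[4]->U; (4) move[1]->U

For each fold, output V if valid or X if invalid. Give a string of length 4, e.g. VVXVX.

Answer: VXXX

Derivation:
Initial: ULLDLL -> [(0, 0), (0, 1), (-1, 1), (-2, 1), (-2, 0), (-3, 0), (-4, 0)]
Fold 1: move[0]->D => DLLDLL VALID
Fold 2: move[1]->R => DRLDLL INVALID (collision), skipped
Fold 3: move[4]->U => DLLDUL INVALID (collision), skipped
Fold 4: move[1]->U => DULDLL INVALID (collision), skipped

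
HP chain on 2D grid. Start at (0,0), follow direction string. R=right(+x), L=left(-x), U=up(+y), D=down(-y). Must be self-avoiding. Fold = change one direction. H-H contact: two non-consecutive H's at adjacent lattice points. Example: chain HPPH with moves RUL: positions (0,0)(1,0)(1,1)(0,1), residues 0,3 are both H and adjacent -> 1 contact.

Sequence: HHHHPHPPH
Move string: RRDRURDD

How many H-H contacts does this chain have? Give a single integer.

Positions: [(0, 0), (1, 0), (2, 0), (2, -1), (3, -1), (3, 0), (4, 0), (4, -1), (4, -2)]
H-H contact: residue 2 @(2,0) - residue 5 @(3, 0)

Answer: 1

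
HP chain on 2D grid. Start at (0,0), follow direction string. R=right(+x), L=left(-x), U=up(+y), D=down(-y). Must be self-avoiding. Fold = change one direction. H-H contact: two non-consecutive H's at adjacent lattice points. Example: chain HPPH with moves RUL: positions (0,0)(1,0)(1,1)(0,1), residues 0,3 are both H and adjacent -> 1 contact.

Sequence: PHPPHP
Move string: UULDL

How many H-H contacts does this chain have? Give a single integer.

Positions: [(0, 0), (0, 1), (0, 2), (-1, 2), (-1, 1), (-2, 1)]
H-H contact: residue 1 @(0,1) - residue 4 @(-1, 1)

Answer: 1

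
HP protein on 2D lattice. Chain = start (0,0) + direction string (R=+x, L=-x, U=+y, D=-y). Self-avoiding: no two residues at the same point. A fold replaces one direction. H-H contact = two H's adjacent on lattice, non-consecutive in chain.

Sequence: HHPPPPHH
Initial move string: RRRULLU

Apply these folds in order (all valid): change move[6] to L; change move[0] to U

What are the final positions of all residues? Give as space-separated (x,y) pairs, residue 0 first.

Initial moves: RRRULLU
Fold: move[6]->L => RRRULLL (positions: [(0, 0), (1, 0), (2, 0), (3, 0), (3, 1), (2, 1), (1, 1), (0, 1)])
Fold: move[0]->U => URRULLL (positions: [(0, 0), (0, 1), (1, 1), (2, 1), (2, 2), (1, 2), (0, 2), (-1, 2)])

Answer: (0,0) (0,1) (1,1) (2,1) (2,2) (1,2) (0,2) (-1,2)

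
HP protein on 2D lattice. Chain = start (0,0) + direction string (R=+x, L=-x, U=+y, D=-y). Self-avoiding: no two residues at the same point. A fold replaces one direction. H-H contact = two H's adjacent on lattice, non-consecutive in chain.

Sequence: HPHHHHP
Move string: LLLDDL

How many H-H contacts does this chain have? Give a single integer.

Answer: 0

Derivation:
Positions: [(0, 0), (-1, 0), (-2, 0), (-3, 0), (-3, -1), (-3, -2), (-4, -2)]
No H-H contacts found.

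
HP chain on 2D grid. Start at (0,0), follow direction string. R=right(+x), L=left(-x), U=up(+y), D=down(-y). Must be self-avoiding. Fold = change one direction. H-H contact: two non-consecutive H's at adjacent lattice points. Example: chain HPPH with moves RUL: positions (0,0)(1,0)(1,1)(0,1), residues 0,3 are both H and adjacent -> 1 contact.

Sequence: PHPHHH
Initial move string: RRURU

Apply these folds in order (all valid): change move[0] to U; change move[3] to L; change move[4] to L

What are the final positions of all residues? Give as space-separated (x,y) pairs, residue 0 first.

Answer: (0,0) (0,1) (1,1) (1,2) (0,2) (-1,2)

Derivation:
Initial moves: RRURU
Fold: move[0]->U => URURU (positions: [(0, 0), (0, 1), (1, 1), (1, 2), (2, 2), (2, 3)])
Fold: move[3]->L => URULU (positions: [(0, 0), (0, 1), (1, 1), (1, 2), (0, 2), (0, 3)])
Fold: move[4]->L => URULL (positions: [(0, 0), (0, 1), (1, 1), (1, 2), (0, 2), (-1, 2)])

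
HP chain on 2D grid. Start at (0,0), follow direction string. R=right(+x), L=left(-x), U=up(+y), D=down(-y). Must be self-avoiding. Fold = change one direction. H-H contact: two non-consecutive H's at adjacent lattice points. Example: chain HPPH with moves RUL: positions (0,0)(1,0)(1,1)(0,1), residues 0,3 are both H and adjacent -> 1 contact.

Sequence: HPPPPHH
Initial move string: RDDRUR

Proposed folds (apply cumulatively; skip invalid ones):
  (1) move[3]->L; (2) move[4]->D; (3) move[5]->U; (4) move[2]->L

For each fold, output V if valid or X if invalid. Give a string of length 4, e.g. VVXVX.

Answer: XVXX

Derivation:
Initial: RDDRUR -> [(0, 0), (1, 0), (1, -1), (1, -2), (2, -2), (2, -1), (3, -1)]
Fold 1: move[3]->L => RDDLUR INVALID (collision), skipped
Fold 2: move[4]->D => RDDRDR VALID
Fold 3: move[5]->U => RDDRDU INVALID (collision), skipped
Fold 4: move[2]->L => RDLRDR INVALID (collision), skipped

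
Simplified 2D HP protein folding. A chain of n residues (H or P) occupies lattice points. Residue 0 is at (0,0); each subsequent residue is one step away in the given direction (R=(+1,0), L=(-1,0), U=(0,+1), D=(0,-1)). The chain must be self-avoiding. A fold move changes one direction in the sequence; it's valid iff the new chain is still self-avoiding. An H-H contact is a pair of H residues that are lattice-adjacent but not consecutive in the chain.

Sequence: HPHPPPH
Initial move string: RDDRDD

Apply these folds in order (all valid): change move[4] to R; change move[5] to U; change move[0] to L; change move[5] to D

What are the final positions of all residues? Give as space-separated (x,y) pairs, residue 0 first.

Answer: (0,0) (-1,0) (-1,-1) (-1,-2) (0,-2) (1,-2) (1,-3)

Derivation:
Initial moves: RDDRDD
Fold: move[4]->R => RDDRRD (positions: [(0, 0), (1, 0), (1, -1), (1, -2), (2, -2), (3, -2), (3, -3)])
Fold: move[5]->U => RDDRRU (positions: [(0, 0), (1, 0), (1, -1), (1, -2), (2, -2), (3, -2), (3, -1)])
Fold: move[0]->L => LDDRRU (positions: [(0, 0), (-1, 0), (-1, -1), (-1, -2), (0, -2), (1, -2), (1, -1)])
Fold: move[5]->D => LDDRRD (positions: [(0, 0), (-1, 0), (-1, -1), (-1, -2), (0, -2), (1, -2), (1, -3)])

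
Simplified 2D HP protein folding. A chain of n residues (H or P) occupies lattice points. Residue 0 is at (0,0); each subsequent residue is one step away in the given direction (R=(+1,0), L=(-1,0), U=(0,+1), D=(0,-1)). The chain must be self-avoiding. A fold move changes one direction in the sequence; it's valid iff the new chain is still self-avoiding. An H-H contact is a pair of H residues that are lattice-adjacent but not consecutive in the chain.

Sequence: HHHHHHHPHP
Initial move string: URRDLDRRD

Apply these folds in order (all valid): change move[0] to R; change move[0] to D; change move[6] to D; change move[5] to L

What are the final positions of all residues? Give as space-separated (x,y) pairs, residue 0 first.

Answer: (0,0) (0,-1) (1,-1) (2,-1) (2,-2) (1,-2) (0,-2) (0,-3) (1,-3) (1,-4)

Derivation:
Initial moves: URRDLDRRD
Fold: move[0]->R => RRRDLDRRD (positions: [(0, 0), (1, 0), (2, 0), (3, 0), (3, -1), (2, -1), (2, -2), (3, -2), (4, -2), (4, -3)])
Fold: move[0]->D => DRRDLDRRD (positions: [(0, 0), (0, -1), (1, -1), (2, -1), (2, -2), (1, -2), (1, -3), (2, -3), (3, -3), (3, -4)])
Fold: move[6]->D => DRRDLDDRD (positions: [(0, 0), (0, -1), (1, -1), (2, -1), (2, -2), (1, -2), (1, -3), (1, -4), (2, -4), (2, -5)])
Fold: move[5]->L => DRRDLLDRD (positions: [(0, 0), (0, -1), (1, -1), (2, -1), (2, -2), (1, -2), (0, -2), (0, -3), (1, -3), (1, -4)])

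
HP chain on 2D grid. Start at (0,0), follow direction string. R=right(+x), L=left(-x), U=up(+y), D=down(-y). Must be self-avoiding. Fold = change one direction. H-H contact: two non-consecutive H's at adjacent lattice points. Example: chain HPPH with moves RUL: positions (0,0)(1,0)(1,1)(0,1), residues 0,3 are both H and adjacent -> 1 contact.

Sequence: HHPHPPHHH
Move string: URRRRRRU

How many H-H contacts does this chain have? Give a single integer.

Positions: [(0, 0), (0, 1), (1, 1), (2, 1), (3, 1), (4, 1), (5, 1), (6, 1), (6, 2)]
No H-H contacts found.

Answer: 0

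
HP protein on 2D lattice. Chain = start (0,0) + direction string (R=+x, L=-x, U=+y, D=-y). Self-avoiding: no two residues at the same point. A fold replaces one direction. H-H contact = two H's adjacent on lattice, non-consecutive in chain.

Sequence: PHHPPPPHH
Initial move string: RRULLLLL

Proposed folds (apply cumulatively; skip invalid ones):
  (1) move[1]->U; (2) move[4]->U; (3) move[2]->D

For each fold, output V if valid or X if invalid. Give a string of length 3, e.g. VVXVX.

Initial: RRULLLLL -> [(0, 0), (1, 0), (2, 0), (2, 1), (1, 1), (0, 1), (-1, 1), (-2, 1), (-3, 1)]
Fold 1: move[1]->U => RUULLLLL VALID
Fold 2: move[4]->U => RUULULLL VALID
Fold 3: move[2]->D => RUDLULLL INVALID (collision), skipped

Answer: VVX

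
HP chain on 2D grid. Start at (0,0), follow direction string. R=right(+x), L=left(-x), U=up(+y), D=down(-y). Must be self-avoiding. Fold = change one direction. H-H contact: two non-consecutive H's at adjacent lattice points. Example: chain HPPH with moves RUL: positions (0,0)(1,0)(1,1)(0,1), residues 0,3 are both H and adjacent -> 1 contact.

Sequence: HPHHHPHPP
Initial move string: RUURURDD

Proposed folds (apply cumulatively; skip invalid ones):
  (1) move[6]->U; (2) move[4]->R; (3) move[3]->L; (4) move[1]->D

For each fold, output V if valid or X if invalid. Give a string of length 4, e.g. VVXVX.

Answer: XVXX

Derivation:
Initial: RUURURDD -> [(0, 0), (1, 0), (1, 1), (1, 2), (2, 2), (2, 3), (3, 3), (3, 2), (3, 1)]
Fold 1: move[6]->U => RUURURUD INVALID (collision), skipped
Fold 2: move[4]->R => RUURRRDD VALID
Fold 3: move[3]->L => RUULRRDD INVALID (collision), skipped
Fold 4: move[1]->D => RDURRRDD INVALID (collision), skipped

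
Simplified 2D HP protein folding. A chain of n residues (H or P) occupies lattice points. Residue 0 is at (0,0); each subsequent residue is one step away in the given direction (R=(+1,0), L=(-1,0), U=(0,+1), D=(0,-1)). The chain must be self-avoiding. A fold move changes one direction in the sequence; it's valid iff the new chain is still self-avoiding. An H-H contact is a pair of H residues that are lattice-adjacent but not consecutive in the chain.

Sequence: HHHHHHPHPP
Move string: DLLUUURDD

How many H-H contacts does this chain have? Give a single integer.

Answer: 0

Derivation:
Positions: [(0, 0), (0, -1), (-1, -1), (-2, -1), (-2, 0), (-2, 1), (-2, 2), (-1, 2), (-1, 1), (-1, 0)]
No H-H contacts found.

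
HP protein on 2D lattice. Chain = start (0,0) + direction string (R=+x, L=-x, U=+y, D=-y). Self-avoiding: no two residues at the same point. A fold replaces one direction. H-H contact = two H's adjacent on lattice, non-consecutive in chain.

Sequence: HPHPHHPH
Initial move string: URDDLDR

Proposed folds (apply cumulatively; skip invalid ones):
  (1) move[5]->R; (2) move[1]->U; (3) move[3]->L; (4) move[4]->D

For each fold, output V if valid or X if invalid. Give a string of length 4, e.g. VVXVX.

Answer: XXXV

Derivation:
Initial: URDDLDR -> [(0, 0), (0, 1), (1, 1), (1, 0), (1, -1), (0, -1), (0, -2), (1, -2)]
Fold 1: move[5]->R => URDDLRR INVALID (collision), skipped
Fold 2: move[1]->U => UUDDLDR INVALID (collision), skipped
Fold 3: move[3]->L => URDLLDR INVALID (collision), skipped
Fold 4: move[4]->D => URDDDDR VALID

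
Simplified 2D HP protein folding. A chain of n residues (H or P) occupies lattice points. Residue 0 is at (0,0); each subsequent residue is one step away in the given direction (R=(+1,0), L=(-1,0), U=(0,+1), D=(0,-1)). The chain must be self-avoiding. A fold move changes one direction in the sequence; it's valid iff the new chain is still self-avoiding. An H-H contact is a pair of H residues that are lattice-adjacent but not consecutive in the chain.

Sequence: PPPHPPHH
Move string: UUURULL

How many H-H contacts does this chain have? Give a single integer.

Answer: 1

Derivation:
Positions: [(0, 0), (0, 1), (0, 2), (0, 3), (1, 3), (1, 4), (0, 4), (-1, 4)]
H-H contact: residue 3 @(0,3) - residue 6 @(0, 4)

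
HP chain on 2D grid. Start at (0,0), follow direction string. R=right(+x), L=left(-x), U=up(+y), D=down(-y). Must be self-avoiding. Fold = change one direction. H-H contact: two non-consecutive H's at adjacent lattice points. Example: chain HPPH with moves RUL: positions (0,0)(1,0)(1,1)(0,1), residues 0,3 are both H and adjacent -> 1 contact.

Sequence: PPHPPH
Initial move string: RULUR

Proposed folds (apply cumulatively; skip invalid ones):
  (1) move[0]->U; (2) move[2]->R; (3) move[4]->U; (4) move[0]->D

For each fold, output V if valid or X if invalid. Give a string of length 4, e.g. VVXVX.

Answer: VVVX

Derivation:
Initial: RULUR -> [(0, 0), (1, 0), (1, 1), (0, 1), (0, 2), (1, 2)]
Fold 1: move[0]->U => UULUR VALID
Fold 2: move[2]->R => UURUR VALID
Fold 3: move[4]->U => UURUU VALID
Fold 4: move[0]->D => DURUU INVALID (collision), skipped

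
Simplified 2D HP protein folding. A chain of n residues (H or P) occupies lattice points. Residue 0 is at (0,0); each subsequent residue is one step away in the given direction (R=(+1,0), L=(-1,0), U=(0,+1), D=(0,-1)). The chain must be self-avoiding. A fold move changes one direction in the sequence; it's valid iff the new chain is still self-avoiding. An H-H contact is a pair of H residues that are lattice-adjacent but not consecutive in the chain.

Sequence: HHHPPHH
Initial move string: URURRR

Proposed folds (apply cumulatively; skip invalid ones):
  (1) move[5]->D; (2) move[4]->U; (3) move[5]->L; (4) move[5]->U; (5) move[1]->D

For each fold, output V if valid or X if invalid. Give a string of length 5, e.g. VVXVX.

Answer: VXXVX

Derivation:
Initial: URURRR -> [(0, 0), (0, 1), (1, 1), (1, 2), (2, 2), (3, 2), (4, 2)]
Fold 1: move[5]->D => URURRD VALID
Fold 2: move[4]->U => URURUD INVALID (collision), skipped
Fold 3: move[5]->L => URURRL INVALID (collision), skipped
Fold 4: move[5]->U => URURRU VALID
Fold 5: move[1]->D => UDURRU INVALID (collision), skipped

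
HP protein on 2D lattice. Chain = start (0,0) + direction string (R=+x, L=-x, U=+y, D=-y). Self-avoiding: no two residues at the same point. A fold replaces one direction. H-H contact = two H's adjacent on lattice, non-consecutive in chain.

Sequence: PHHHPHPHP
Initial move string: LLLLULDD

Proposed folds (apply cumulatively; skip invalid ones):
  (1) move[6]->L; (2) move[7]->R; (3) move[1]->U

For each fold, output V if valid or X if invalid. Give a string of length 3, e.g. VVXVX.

Initial: LLLLULDD -> [(0, 0), (-1, 0), (-2, 0), (-3, 0), (-4, 0), (-4, 1), (-5, 1), (-5, 0), (-5, -1)]
Fold 1: move[6]->L => LLLLULLD VALID
Fold 2: move[7]->R => LLLLULLR INVALID (collision), skipped
Fold 3: move[1]->U => LULLULLD VALID

Answer: VXV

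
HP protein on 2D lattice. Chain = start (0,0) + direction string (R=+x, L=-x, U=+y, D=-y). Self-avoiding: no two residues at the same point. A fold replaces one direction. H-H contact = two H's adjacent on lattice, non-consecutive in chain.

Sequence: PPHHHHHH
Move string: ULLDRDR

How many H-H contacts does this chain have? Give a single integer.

Positions: [(0, 0), (0, 1), (-1, 1), (-2, 1), (-2, 0), (-1, 0), (-1, -1), (0, -1)]
H-H contact: residue 2 @(-1,1) - residue 5 @(-1, 0)

Answer: 1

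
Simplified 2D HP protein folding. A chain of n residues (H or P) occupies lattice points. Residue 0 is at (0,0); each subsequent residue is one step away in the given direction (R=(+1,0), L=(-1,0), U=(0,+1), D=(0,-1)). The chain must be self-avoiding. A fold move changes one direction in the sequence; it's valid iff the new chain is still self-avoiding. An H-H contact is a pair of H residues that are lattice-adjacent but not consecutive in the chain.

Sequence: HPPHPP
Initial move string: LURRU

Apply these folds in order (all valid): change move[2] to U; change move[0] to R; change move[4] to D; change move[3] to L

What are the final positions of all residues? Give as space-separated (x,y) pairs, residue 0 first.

Initial moves: LURRU
Fold: move[2]->U => LUURU (positions: [(0, 0), (-1, 0), (-1, 1), (-1, 2), (0, 2), (0, 3)])
Fold: move[0]->R => RUURU (positions: [(0, 0), (1, 0), (1, 1), (1, 2), (2, 2), (2, 3)])
Fold: move[4]->D => RUURD (positions: [(0, 0), (1, 0), (1, 1), (1, 2), (2, 2), (2, 1)])
Fold: move[3]->L => RUULD (positions: [(0, 0), (1, 0), (1, 1), (1, 2), (0, 2), (0, 1)])

Answer: (0,0) (1,0) (1,1) (1,2) (0,2) (0,1)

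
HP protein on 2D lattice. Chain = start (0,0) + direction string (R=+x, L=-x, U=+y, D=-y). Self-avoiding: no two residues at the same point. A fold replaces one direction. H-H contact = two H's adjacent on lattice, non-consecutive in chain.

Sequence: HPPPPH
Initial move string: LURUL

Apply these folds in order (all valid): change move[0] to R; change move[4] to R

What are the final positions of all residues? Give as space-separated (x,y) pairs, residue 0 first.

Answer: (0,0) (1,0) (1,1) (2,1) (2,2) (3,2)

Derivation:
Initial moves: LURUL
Fold: move[0]->R => RURUL (positions: [(0, 0), (1, 0), (1, 1), (2, 1), (2, 2), (1, 2)])
Fold: move[4]->R => RURUR (positions: [(0, 0), (1, 0), (1, 1), (2, 1), (2, 2), (3, 2)])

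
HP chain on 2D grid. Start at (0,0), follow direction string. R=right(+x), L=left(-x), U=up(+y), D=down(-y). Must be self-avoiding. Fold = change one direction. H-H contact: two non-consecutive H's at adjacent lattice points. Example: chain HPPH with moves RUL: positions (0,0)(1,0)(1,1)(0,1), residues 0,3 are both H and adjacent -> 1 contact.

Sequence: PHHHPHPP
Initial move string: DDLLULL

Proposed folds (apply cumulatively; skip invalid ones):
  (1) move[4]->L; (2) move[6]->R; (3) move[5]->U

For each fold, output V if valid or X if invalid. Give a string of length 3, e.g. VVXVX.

Answer: VXV

Derivation:
Initial: DDLLULL -> [(0, 0), (0, -1), (0, -2), (-1, -2), (-2, -2), (-2, -1), (-3, -1), (-4, -1)]
Fold 1: move[4]->L => DDLLLLL VALID
Fold 2: move[6]->R => DDLLLLR INVALID (collision), skipped
Fold 3: move[5]->U => DDLLLUL VALID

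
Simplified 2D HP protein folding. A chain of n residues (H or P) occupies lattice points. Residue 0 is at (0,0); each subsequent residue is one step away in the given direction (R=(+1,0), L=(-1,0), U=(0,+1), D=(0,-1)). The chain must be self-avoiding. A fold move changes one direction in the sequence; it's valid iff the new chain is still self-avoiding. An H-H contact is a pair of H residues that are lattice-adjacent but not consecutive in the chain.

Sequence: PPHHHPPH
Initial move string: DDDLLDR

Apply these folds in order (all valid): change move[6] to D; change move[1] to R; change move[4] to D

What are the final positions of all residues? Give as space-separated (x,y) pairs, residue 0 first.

Answer: (0,0) (0,-1) (1,-1) (1,-2) (0,-2) (0,-3) (0,-4) (0,-5)

Derivation:
Initial moves: DDDLLDR
Fold: move[6]->D => DDDLLDD (positions: [(0, 0), (0, -1), (0, -2), (0, -3), (-1, -3), (-2, -3), (-2, -4), (-2, -5)])
Fold: move[1]->R => DRDLLDD (positions: [(0, 0), (0, -1), (1, -1), (1, -2), (0, -2), (-1, -2), (-1, -3), (-1, -4)])
Fold: move[4]->D => DRDLDDD (positions: [(0, 0), (0, -1), (1, -1), (1, -2), (0, -2), (0, -3), (0, -4), (0, -5)])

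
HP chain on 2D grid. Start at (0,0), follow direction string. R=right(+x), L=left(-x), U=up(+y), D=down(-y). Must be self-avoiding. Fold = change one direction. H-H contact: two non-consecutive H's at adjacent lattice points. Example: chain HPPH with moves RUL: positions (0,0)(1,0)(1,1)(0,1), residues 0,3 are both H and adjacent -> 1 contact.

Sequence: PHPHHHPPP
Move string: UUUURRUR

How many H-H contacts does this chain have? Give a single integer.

Positions: [(0, 0), (0, 1), (0, 2), (0, 3), (0, 4), (1, 4), (2, 4), (2, 5), (3, 5)]
No H-H contacts found.

Answer: 0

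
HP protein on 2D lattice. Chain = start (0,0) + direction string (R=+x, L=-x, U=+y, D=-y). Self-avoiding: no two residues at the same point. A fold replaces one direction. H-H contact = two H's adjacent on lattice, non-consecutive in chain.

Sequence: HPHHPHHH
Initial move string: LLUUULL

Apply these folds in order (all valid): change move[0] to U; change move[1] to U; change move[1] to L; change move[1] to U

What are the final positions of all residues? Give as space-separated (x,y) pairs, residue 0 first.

Initial moves: LLUUULL
Fold: move[0]->U => ULUUULL (positions: [(0, 0), (0, 1), (-1, 1), (-1, 2), (-1, 3), (-1, 4), (-2, 4), (-3, 4)])
Fold: move[1]->U => UUUUULL (positions: [(0, 0), (0, 1), (0, 2), (0, 3), (0, 4), (0, 5), (-1, 5), (-2, 5)])
Fold: move[1]->L => ULUUULL (positions: [(0, 0), (0, 1), (-1, 1), (-1, 2), (-1, 3), (-1, 4), (-2, 4), (-3, 4)])
Fold: move[1]->U => UUUUULL (positions: [(0, 0), (0, 1), (0, 2), (0, 3), (0, 4), (0, 5), (-1, 5), (-2, 5)])

Answer: (0,0) (0,1) (0,2) (0,3) (0,4) (0,5) (-1,5) (-2,5)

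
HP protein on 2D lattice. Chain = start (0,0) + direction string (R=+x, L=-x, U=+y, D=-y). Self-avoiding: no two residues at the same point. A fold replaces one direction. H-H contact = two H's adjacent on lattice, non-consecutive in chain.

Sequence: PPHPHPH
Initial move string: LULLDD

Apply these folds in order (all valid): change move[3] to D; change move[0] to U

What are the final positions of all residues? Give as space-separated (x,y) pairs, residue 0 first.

Answer: (0,0) (0,1) (0,2) (-1,2) (-1,1) (-1,0) (-1,-1)

Derivation:
Initial moves: LULLDD
Fold: move[3]->D => LULDDD (positions: [(0, 0), (-1, 0), (-1, 1), (-2, 1), (-2, 0), (-2, -1), (-2, -2)])
Fold: move[0]->U => UULDDD (positions: [(0, 0), (0, 1), (0, 2), (-1, 2), (-1, 1), (-1, 0), (-1, -1)])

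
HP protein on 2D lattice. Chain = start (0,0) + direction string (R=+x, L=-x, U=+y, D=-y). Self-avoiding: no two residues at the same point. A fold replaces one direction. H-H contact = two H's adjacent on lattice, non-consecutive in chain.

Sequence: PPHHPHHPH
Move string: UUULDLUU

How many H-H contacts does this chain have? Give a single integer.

Positions: [(0, 0), (0, 1), (0, 2), (0, 3), (-1, 3), (-1, 2), (-2, 2), (-2, 3), (-2, 4)]
H-H contact: residue 2 @(0,2) - residue 5 @(-1, 2)

Answer: 1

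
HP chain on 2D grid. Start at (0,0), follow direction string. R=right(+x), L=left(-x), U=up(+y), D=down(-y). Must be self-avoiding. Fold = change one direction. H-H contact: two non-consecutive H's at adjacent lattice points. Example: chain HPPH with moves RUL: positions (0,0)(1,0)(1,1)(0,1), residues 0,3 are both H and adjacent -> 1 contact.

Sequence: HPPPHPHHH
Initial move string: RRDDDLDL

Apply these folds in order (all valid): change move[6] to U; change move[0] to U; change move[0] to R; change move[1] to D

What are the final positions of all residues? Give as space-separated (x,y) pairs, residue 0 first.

Initial moves: RRDDDLDL
Fold: move[6]->U => RRDDDLUL (positions: [(0, 0), (1, 0), (2, 0), (2, -1), (2, -2), (2, -3), (1, -3), (1, -2), (0, -2)])
Fold: move[0]->U => URDDDLUL (positions: [(0, 0), (0, 1), (1, 1), (1, 0), (1, -1), (1, -2), (0, -2), (0, -1), (-1, -1)])
Fold: move[0]->R => RRDDDLUL (positions: [(0, 0), (1, 0), (2, 0), (2, -1), (2, -2), (2, -3), (1, -3), (1, -2), (0, -2)])
Fold: move[1]->D => RDDDDLUL (positions: [(0, 0), (1, 0), (1, -1), (1, -2), (1, -3), (1, -4), (0, -4), (0, -3), (-1, -3)])

Answer: (0,0) (1,0) (1,-1) (1,-2) (1,-3) (1,-4) (0,-4) (0,-3) (-1,-3)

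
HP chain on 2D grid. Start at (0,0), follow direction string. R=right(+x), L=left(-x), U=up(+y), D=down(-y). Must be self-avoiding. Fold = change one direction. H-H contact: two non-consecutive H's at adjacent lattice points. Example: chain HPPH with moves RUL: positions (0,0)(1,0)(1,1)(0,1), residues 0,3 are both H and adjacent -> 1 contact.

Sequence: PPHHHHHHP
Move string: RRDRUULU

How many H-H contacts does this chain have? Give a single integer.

Answer: 2

Derivation:
Positions: [(0, 0), (1, 0), (2, 0), (2, -1), (3, -1), (3, 0), (3, 1), (2, 1), (2, 2)]
H-H contact: residue 2 @(2,0) - residue 5 @(3, 0)
H-H contact: residue 2 @(2,0) - residue 7 @(2, 1)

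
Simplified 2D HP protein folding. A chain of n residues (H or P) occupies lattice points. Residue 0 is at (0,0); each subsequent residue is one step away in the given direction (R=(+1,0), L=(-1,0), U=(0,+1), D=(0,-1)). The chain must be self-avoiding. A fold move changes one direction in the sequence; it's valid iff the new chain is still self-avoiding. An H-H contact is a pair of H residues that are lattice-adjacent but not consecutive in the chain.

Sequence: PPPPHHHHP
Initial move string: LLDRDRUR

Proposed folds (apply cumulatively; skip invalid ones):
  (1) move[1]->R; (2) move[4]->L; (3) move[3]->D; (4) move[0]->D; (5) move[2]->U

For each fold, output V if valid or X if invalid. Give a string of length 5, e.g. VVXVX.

Answer: XXVVX

Derivation:
Initial: LLDRDRUR -> [(0, 0), (-1, 0), (-2, 0), (-2, -1), (-1, -1), (-1, -2), (0, -2), (0, -1), (1, -1)]
Fold 1: move[1]->R => LRDRDRUR INVALID (collision), skipped
Fold 2: move[4]->L => LLDRLRUR INVALID (collision), skipped
Fold 3: move[3]->D => LLDDDRUR VALID
Fold 4: move[0]->D => DLDDDRUR VALID
Fold 5: move[2]->U => DLUDDRUR INVALID (collision), skipped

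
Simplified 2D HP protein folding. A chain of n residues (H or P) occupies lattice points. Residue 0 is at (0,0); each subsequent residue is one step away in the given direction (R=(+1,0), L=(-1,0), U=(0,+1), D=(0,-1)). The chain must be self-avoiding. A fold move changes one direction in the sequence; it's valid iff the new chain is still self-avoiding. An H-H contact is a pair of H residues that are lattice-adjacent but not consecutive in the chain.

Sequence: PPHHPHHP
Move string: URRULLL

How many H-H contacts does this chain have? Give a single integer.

Positions: [(0, 0), (0, 1), (1, 1), (2, 1), (2, 2), (1, 2), (0, 2), (-1, 2)]
H-H contact: residue 2 @(1,1) - residue 5 @(1, 2)

Answer: 1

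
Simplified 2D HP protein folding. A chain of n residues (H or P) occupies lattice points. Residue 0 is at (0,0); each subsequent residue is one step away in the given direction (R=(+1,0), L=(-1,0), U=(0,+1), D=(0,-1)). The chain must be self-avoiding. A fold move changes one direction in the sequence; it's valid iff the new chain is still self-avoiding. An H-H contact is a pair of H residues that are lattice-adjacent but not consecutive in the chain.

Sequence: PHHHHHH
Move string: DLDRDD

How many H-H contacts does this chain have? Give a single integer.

Answer: 1

Derivation:
Positions: [(0, 0), (0, -1), (-1, -1), (-1, -2), (0, -2), (0, -3), (0, -4)]
H-H contact: residue 1 @(0,-1) - residue 4 @(0, -2)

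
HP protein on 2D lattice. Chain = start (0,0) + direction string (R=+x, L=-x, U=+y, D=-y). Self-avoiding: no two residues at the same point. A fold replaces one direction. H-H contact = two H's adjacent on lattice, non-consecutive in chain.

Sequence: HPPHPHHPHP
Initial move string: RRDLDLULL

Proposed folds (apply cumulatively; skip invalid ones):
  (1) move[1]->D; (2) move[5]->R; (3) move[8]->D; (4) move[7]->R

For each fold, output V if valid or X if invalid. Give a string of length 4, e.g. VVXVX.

Answer: VXVX

Derivation:
Initial: RRDLDLULL -> [(0, 0), (1, 0), (2, 0), (2, -1), (1, -1), (1, -2), (0, -2), (0, -1), (-1, -1), (-2, -1)]
Fold 1: move[1]->D => RDDLDLULL VALID
Fold 2: move[5]->R => RDDLDRULL INVALID (collision), skipped
Fold 3: move[8]->D => RDDLDLULD VALID
Fold 4: move[7]->R => RDDLDLURD INVALID (collision), skipped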